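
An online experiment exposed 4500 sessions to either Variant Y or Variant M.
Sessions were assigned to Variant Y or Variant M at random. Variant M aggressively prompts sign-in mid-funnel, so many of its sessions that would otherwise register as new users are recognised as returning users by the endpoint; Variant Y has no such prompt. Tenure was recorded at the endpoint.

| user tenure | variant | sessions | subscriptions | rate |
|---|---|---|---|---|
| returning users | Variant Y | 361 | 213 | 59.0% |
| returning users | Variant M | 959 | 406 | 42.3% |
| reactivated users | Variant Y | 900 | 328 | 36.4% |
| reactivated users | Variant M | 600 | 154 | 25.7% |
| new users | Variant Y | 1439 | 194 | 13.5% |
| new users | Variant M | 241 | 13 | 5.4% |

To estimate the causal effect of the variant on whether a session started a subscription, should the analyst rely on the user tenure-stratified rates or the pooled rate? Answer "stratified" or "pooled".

pooled

The stratified and pooled comparisons disagree (Variant Y wins within each user tenure; Variant M wins overall), so the answer turns on the causal role of user tenure.
User tenure lies on the pathway variant → user tenure → outcome, so adjusting for it blocks the indirect effect. For the total causal effect of variant, use the unadjusted pooled rates.
Pooled: Variant Y 27.2% vs Variant M 31.8%; Variant M is higher overall.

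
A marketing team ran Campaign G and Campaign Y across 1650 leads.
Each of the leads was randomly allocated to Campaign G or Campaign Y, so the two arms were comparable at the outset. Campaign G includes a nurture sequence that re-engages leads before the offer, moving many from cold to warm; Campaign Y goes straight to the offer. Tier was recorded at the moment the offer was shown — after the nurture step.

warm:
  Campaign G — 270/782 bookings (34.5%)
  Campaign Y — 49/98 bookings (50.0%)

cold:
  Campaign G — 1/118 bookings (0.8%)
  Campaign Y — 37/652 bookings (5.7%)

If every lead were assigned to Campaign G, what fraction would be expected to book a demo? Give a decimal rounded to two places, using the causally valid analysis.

Within every engagement tier level Campaign Y has the higher rate, yet pooled Campaign G does — Simpson's reversal.
Engagement tier is recorded after the campaign and is itself shifted by it — it sits on the causal path from campaign to outcome. Conditioning on a mediator would strip out part of the effect we want; the pooled comparison gives the total causal effect.
So P(outcome | do(Campaign G)) is just the pooled rate for Campaign G: 271/900 = 0.301.

0.30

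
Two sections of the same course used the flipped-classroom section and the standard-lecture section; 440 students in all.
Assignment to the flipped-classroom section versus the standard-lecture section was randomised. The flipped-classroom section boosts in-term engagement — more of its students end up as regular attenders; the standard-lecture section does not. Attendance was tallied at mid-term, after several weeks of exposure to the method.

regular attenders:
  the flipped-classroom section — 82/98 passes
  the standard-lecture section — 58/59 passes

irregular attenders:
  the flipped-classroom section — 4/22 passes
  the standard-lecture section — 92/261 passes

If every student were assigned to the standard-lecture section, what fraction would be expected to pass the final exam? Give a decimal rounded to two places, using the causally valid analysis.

Mid-term attendance here is a post-treatment variable shaped by the teaching method; conditioning on it would introduce bias rather than remove it. The overall comparison is the causal one.
So P(outcome | do(the standard-lecture section)) is just the pooled rate for the standard-lecture section: 150/320 = 0.469.

0.47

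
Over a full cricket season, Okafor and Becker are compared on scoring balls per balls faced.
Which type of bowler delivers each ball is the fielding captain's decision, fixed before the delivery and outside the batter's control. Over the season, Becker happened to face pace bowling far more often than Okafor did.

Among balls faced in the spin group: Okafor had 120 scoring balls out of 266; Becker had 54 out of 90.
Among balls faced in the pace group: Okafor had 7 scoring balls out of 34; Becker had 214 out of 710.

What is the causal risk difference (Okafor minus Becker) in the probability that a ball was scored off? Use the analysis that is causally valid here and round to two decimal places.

Bowling type differs across players for reasons unrelated to any effect of the player itself, and it separately predicts the outcome — a classic confounder. We must compare within bowling type levels.
Adjusting over the population distribution of bowling type: 0.324·(0.451−0.600) + 0.676·(0.206−0.301) = -0.113.

-0.11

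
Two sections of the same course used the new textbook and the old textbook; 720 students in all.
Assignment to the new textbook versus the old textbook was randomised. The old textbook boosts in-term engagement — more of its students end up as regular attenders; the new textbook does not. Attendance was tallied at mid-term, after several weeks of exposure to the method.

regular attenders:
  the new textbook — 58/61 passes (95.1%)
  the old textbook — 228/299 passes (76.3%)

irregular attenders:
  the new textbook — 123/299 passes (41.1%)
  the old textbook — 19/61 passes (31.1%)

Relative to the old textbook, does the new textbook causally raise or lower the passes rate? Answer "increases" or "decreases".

decreases

Mid-term attendance here is a post-treatment variable shaped by the teaching method; conditioning on it would introduce bias rather than remove it. The overall comparison is the causal one.
Pooled: the new textbook 50.3% vs the old textbook 68.6%; the old textbook is higher overall.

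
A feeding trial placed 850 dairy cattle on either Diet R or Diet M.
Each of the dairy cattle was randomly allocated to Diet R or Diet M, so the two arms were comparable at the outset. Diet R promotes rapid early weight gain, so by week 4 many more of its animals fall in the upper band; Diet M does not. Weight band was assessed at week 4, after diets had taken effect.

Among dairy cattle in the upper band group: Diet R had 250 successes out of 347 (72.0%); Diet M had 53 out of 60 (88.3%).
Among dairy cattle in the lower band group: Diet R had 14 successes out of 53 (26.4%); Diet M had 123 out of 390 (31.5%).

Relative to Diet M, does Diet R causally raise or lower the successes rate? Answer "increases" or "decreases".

Because the diet influences week-4 weight band, week-4 weight band is a post-treatment mediator, not a confounder. Stratifying on it would bias the estimate; the causal effect is the crude pooled difference.
Pooled: Diet R 66.0% vs Diet M 39.1%; Diet R is higher overall.

increases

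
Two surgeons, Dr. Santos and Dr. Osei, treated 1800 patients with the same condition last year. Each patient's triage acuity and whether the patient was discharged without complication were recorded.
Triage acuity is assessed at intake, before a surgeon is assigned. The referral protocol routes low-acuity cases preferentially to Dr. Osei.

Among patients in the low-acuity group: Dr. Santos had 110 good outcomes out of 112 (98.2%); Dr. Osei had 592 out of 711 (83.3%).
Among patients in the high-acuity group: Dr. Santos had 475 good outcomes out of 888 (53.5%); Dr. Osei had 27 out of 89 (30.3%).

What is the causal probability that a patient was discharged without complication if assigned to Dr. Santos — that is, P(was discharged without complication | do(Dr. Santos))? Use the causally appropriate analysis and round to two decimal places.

0.74

The imbalance in triage acuity arose from how patients were allocated, not from anything the surgeon did; and triage acuity independently affects the outcome. The pooled gap is confounded — condition on triage acuity.
Standardising Dr. Santos to the population triage acuity mix: 0.457·110/112 + 0.543·475/888 = 0.739.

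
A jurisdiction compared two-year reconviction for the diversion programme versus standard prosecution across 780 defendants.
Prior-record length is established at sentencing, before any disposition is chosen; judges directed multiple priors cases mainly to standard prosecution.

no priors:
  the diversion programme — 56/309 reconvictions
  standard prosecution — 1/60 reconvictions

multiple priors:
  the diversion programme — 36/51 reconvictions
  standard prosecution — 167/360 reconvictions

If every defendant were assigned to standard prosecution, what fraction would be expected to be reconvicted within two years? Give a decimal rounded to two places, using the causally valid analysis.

The prior-record length-specific comparison favours standard prosecution throughout, but the pooled figures favour the diversion programme. The question is whether to condition on prior-record length.
Nothing the disposition does changes prior-record length; the imbalance is an allocation artefact. With prior-record length also predicting the outcome, the pooled figure is confounded, and the within-stratum comparison is the causal one.
Standardising standard prosecution to the population prior-record length mix: 0.473·1/60 + 0.527·167/360 = 0.252.

0.25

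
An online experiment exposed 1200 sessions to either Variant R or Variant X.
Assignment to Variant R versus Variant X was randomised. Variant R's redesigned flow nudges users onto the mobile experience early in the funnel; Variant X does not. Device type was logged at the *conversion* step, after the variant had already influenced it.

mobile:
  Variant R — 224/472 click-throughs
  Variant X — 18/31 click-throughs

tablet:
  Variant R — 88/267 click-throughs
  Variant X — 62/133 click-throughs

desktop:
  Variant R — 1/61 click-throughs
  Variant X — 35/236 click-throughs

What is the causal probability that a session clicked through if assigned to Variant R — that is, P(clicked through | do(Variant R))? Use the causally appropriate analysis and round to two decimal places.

0.39

Variant X is higher inside every device type stratum but Variant R is higher in aggregate. Whether to stratify depends on how device type relates to the variant.
The distribution of device type is itself part of what the variant does — it is an intermediate outcome. Holding it fixed would remove that part of the effect; the total effect is the pooled difference.
So P(outcome | do(Variant R)) is just the pooled rate for Variant R: 313/800 = 0.391.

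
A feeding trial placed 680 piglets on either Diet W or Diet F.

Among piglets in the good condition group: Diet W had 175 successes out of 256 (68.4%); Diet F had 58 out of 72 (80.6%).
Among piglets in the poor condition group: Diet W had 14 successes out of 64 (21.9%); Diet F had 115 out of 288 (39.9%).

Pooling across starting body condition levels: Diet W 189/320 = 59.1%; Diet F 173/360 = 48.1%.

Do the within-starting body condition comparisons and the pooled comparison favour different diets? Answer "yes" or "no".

Within each starting body condition level (good condition 68.4% vs 80.6%; poor condition 21.9% vs 39.9%), Diet F has the higher rate every time. Pooled: 59.1% vs 48.1% — Diet W has the higher rate overall. The two comparisons disagree.

yes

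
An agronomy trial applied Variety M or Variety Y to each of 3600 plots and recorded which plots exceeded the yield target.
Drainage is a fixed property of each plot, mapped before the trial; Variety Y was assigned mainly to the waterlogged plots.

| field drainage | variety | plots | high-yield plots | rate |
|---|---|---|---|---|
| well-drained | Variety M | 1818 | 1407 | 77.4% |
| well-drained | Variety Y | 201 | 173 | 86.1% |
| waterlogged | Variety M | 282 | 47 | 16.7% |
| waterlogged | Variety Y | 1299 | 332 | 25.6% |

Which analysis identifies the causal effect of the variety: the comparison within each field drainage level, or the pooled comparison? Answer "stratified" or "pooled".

stratified

Within every field drainage level Variety Y has the higher rate, yet pooled Variety M does — Simpson's reversal.
Field drainage differs across varietys for reasons unrelated to any effect of the variety itself, and it separately predicts the outcome — a classic confounder. We must compare within field drainage levels.
Within each level — well-drained: 77.4% vs 86.1%; waterlogged: 16.7% vs 25.6% — Variety Y is higher every time.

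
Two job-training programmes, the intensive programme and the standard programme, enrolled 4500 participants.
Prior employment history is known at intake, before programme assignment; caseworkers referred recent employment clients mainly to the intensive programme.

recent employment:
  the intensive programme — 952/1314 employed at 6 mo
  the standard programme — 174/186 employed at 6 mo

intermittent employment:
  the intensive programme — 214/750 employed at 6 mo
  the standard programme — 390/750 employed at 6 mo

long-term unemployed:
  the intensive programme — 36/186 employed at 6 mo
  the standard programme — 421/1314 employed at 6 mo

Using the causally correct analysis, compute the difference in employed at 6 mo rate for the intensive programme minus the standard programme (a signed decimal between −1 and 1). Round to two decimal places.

-0.19

The imbalance in prior employment history arose from how participants were allocated, not from anything the programme did; and prior employment history independently affects the outcome. The pooled gap is confounded — condition on prior employment history.
Adjusting over the population distribution of prior employment history: 0.333·(0.725−0.935) + 0.333·(0.285−0.520) + 0.333·(0.194−0.320) = -0.191.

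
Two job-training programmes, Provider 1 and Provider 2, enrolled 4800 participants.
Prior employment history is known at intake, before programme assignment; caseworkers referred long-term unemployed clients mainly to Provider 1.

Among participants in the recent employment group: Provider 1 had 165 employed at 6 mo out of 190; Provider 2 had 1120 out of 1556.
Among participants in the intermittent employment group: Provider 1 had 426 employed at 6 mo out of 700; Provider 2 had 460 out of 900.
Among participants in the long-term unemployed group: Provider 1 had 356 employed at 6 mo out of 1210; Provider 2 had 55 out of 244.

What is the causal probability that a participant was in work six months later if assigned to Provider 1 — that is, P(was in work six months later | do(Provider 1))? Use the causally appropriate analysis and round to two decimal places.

0.61

Within every prior employment history level Provider 1 has the higher rate, yet pooled Provider 2 does — Simpson's reversal.
Prior employment history is set before the programme has any effect — it is not caused by the programme — and it independently drives the outcome. That makes it a confounder, so the causal comparison is within prior employment history levels.
Standardising Provider 1 to the population prior employment history mix: 0.364·165/190 + 0.333·426/700 + 0.303·356/1210 = 0.608.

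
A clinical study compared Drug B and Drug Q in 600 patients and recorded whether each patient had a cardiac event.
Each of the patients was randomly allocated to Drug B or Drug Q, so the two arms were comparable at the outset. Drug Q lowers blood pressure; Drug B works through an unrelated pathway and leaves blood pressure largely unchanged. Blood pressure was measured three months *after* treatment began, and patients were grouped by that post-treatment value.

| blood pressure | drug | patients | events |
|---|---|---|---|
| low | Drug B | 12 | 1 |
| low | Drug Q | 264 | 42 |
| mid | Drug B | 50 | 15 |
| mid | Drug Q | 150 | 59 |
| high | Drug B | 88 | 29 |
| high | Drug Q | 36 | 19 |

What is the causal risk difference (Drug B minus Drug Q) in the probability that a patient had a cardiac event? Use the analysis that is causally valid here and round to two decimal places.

+0.03

Within every blood pressure level Drug B has the lower rate, yet pooled Drug Q does — Simpson's reversal.
Stratifying would compare drugs among patients the drugs themselves sorted into blood pressure groups — a form of selection on an intermediate. The unconditioned pooled rates give the total causal effect.
The causal difference is the pooled difference: 0.300 − 0.267 = +0.033.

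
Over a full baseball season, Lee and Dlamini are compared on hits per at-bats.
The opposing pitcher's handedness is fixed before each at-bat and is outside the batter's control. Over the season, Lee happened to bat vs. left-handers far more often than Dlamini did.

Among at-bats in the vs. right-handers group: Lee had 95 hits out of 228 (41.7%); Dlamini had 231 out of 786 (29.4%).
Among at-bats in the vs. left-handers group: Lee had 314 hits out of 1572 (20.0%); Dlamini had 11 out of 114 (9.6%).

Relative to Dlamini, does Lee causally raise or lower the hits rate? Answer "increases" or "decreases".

The imbalance in pitcher handedness arose from how at-bats were allocated, not from anything the player did; and pitcher handedness independently affects the outcome. The pooled gap is confounded — condition on pitcher handedness.
Within each level — vs. right-handers: 41.7% vs 29.4%; vs. left-handers: 20.0% vs 9.6% — Lee is higher every time.

increases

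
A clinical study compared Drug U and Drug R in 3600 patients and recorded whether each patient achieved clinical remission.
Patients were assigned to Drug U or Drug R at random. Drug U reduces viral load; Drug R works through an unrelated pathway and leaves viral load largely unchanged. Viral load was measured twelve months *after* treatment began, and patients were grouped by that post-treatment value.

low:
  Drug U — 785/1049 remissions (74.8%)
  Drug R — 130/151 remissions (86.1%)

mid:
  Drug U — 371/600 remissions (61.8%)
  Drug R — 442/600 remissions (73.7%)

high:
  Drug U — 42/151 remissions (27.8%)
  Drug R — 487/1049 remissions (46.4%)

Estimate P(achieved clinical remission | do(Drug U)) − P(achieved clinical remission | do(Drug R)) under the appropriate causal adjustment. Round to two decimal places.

+0.08

Within every viral load level Drug R has the higher rate, yet pooled Drug U does — Simpson's reversal.
Viral load is recorded after the drug and is itself shifted by it — it sits on the causal path from drug to outcome. Conditioning on a mediator would strip out part of the effect we want; the pooled comparison gives the total causal effect.
The causal difference is the pooled difference: 0.666 − 0.588 = +0.077.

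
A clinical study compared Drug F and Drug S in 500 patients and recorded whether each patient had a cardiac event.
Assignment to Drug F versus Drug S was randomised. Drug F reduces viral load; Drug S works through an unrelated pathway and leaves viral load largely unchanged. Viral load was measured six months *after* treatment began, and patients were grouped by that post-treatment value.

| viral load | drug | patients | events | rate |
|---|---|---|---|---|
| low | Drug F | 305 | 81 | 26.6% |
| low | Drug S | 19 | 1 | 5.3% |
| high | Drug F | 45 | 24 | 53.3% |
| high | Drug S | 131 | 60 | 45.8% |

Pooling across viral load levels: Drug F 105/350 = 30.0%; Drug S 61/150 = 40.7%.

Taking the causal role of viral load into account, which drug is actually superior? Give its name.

Drug F

Within every viral load level Drug S has the lower rate, yet pooled Drug F does — Simpson's reversal.
The distribution of viral load is itself part of what the drug does — it is an intermediate outcome. Holding it fixed would remove that part of the effect; the total effect is the pooled difference.
Pooled: Drug F 30.0% vs Drug S 40.7%; Drug F is lower overall.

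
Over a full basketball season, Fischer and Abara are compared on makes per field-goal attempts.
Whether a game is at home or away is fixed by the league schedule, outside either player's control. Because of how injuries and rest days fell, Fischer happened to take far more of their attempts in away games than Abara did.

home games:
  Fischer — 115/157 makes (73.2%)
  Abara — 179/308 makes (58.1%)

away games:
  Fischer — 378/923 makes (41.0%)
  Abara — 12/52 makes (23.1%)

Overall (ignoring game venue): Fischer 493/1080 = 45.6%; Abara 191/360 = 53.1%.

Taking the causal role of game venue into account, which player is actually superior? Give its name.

The game venue-specific comparison favours Fischer throughout, but the pooled figures favour Abara. The question is whether to condition on game venue.
Nothing the player does changes game venue; the imbalance is an allocation artefact. With game venue also predicting the outcome, the pooled figure is confounded, and the within-stratum comparison is the causal one.
Within each level — home games: 73.2% vs 58.1%; away games: 41.0% vs 23.1% — Fischer is higher every time.

Fischer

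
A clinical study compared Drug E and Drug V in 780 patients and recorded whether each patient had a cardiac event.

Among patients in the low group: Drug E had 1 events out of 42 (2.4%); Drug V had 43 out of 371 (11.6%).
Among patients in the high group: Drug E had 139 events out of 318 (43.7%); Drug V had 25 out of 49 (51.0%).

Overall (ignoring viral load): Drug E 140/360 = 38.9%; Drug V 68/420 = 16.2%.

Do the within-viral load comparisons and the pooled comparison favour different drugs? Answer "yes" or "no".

Within each viral load level (low 2.4% vs 11.6%; high 43.7% vs 51.0%), Drug E has the lower rate every time. Pooled: 38.9% vs 16.2% — Drug V has the lower rate overall. The two comparisons disagree.

yes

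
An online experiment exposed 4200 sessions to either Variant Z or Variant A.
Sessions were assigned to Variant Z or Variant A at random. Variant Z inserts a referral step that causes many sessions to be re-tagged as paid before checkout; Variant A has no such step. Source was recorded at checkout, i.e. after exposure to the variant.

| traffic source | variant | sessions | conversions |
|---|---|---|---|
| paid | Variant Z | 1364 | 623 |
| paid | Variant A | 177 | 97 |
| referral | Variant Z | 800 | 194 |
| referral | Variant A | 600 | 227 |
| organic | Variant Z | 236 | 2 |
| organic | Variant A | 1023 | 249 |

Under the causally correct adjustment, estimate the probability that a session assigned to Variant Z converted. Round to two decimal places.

0.34

The traffic source-specific comparison favours Variant A throughout, but the pooled figures favour Variant Z. The question is whether to condition on traffic source.
Traffic source is downstream of the variant. One should not condition on a consequence of treatment, so the overall rates are the right comparison.
So P(outcome | do(Variant Z)) is just the pooled rate for Variant Z: 819/2400 = 0.341.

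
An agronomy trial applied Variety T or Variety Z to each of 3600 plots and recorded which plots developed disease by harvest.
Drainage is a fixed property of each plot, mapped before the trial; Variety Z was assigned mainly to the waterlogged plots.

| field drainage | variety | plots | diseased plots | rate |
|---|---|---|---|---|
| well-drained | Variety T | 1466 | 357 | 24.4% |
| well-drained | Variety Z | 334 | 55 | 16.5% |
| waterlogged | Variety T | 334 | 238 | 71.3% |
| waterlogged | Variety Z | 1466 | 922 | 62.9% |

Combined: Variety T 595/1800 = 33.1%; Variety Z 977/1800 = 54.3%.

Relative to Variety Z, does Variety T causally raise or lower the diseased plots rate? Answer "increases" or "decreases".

increases

The stratified and pooled comparisons disagree (Variety Z wins within each field drainage; Variety T wins overall), so the answer turns on the causal role of field drainage.
Here field drainage is a common cause — it drives both which variety a case falls under and the outcome. The crude comparison mixes populations; the stratum-specific rates are the causally relevant ones.
Within each level — well-drained: 24.4% vs 16.5%; waterlogged: 71.3% vs 62.9% — Variety Z is lower every time.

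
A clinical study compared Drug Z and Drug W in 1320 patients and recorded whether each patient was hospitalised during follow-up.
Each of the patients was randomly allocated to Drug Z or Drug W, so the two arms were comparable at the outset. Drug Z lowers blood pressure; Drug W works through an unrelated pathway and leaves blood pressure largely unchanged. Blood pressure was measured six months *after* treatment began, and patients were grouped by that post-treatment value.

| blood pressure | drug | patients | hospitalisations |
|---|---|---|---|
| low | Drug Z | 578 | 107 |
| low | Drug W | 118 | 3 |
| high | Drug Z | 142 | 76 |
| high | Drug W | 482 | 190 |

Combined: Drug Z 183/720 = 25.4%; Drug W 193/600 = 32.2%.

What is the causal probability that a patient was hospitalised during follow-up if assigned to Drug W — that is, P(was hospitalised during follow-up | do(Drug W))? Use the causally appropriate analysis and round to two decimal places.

The blood pressure-specific comparison favours Drug W throughout, but the pooled figures favour Drug Z. The question is whether to condition on blood pressure.
The distribution of blood pressure is itself part of what the drug does — it is an intermediate outcome. Holding it fixed would remove that part of the effect; the total effect is the pooled difference.
So P(outcome | do(Drug W)) is just the pooled rate for Drug W: 193/600 = 0.322.

0.32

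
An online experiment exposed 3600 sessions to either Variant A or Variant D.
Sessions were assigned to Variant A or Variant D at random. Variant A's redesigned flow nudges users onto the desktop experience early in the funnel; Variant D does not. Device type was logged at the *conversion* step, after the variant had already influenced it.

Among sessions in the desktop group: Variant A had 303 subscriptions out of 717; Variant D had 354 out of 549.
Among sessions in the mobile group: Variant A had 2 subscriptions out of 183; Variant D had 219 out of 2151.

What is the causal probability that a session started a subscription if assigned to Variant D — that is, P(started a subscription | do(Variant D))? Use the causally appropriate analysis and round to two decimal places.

Device type is recorded after the variant and is itself shifted by it — it sits on the causal path from variant to outcome. Conditioning on a mediator would strip out part of the effect we want; the pooled comparison gives the total causal effect.
So P(outcome | do(Variant D)) is just the pooled rate for Variant D: 573/2700 = 0.212.

0.21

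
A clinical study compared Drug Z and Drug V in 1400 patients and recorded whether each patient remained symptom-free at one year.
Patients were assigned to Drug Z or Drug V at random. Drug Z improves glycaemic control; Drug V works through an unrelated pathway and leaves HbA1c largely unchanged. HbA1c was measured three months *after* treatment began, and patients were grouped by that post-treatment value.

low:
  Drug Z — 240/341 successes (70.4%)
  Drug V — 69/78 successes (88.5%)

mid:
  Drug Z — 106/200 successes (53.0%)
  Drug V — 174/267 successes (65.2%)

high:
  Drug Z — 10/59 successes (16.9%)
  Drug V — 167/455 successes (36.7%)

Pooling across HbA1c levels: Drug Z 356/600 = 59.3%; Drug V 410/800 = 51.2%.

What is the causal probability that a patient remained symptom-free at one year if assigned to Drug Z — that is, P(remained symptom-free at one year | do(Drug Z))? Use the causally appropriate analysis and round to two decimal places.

Drug V is higher inside every HbA1c stratum but Drug Z is higher in aggregate. Whether to stratify depends on how HbA1c relates to the drug.
HbA1c is recorded after the drug and is itself shifted by it — it sits on the causal path from drug to outcome. Conditioning on a mediator would strip out part of the effect we want; the pooled comparison gives the total causal effect.
So P(outcome | do(Drug Z)) is just the pooled rate for Drug Z: 356/600 = 0.593.

0.59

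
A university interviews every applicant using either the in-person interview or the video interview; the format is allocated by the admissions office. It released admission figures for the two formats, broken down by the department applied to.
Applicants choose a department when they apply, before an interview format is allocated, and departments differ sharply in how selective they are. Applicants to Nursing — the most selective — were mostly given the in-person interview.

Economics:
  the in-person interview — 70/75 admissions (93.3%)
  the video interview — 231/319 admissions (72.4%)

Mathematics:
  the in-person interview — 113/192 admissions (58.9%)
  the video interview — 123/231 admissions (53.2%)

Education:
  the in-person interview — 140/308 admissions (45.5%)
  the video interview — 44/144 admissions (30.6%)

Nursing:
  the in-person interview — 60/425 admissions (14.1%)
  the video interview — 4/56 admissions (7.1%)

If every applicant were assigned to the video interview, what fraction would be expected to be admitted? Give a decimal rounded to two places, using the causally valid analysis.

0.39

Within every department level the in-person interview has the higher rate, yet pooled the video interview does — Simpson's reversal.
Department differs across interview formats for reasons unrelated to any effect of the interview format itself, and it separately predicts the outcome — a classic confounder. We must compare within department levels.
Standardising the video interview to the population department mix: 0.225·231/319 + 0.242·123/231 + 0.258·44/144 + 0.275·4/56 = 0.390.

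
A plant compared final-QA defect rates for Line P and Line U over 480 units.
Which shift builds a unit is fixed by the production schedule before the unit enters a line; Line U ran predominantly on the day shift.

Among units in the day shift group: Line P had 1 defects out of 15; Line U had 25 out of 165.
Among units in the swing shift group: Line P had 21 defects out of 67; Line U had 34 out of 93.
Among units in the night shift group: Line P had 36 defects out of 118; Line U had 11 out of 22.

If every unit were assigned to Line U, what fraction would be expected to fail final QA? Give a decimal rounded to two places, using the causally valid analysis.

The imbalance in shift arose from how units were allocated, not from anything the line did; and shift independently affects the outcome. The pooled gap is confounded — condition on shift.
Standardising Line U to the population shift mix: 0.375·25/165 + 0.333·34/93 + 0.292·11/22 = 0.325.

0.32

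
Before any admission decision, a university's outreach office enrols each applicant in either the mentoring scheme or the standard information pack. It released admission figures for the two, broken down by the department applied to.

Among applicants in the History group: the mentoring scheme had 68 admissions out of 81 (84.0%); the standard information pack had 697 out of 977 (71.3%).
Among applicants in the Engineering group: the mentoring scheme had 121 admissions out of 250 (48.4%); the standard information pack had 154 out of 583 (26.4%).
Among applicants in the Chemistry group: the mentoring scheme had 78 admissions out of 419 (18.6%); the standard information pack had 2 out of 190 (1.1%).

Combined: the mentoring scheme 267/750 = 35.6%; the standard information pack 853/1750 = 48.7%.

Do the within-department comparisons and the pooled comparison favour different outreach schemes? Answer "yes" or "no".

Within each department level (History 84.0% vs 71.3%; Engineering 48.4% vs 26.4%; Chemistry 18.6% vs 1.1%), the mentoring scheme has the higher rate every time. Pooled: 35.6% vs 48.7% — the standard information pack has the higher rate overall. The two comparisons disagree.

yes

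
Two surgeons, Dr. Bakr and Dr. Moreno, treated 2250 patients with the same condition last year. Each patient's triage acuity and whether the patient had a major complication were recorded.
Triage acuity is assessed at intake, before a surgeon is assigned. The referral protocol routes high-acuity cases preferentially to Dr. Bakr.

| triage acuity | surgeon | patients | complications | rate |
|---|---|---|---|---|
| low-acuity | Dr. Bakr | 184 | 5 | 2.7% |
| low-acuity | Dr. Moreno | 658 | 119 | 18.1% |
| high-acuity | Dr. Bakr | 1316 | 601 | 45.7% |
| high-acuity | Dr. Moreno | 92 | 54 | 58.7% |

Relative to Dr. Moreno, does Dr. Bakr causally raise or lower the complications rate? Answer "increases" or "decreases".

Triage acuity differs across surgeons for reasons unrelated to any effect of the surgeon itself, and it separately predicts the outcome — a classic confounder. We must compare within triage acuity levels.
Within each level — low-acuity: 2.7% vs 18.1%; high-acuity: 45.7% vs 58.7% — Dr. Bakr is lower every time.

decreases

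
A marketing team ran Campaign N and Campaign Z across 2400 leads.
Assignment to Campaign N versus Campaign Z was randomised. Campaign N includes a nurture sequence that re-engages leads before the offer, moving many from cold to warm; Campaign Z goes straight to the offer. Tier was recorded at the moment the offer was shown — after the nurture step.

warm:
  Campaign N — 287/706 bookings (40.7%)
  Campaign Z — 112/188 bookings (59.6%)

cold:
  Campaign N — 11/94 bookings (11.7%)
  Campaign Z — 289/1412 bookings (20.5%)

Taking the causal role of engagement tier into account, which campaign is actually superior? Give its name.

Campaign N

Stratifying would compare campaigns among leads the campaigns themselves sorted into engagement tier groups — a form of selection on an intermediate. The unconditioned pooled rates give the total causal effect.
Pooled: Campaign N 37.2% vs Campaign Z 25.1%; Campaign N is higher overall.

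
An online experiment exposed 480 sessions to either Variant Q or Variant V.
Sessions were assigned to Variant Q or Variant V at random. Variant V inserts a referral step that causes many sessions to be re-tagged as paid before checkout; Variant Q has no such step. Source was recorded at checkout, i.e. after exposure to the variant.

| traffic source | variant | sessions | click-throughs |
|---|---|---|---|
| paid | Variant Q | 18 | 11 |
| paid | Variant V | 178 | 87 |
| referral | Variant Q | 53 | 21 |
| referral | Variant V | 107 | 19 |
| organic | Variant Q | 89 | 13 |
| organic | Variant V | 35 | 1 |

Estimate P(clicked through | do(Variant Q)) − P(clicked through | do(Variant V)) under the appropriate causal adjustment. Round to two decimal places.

-0.05

Within every traffic source level Variant Q has the higher rate, yet pooled Variant V does — Simpson's reversal.
Traffic source lies on the pathway variant → traffic source → outcome, so adjusting for it blocks the indirect effect. For the total causal effect of variant, use the unadjusted pooled rates.
The causal difference is the pooled difference: 0.281 − 0.334 = -0.053.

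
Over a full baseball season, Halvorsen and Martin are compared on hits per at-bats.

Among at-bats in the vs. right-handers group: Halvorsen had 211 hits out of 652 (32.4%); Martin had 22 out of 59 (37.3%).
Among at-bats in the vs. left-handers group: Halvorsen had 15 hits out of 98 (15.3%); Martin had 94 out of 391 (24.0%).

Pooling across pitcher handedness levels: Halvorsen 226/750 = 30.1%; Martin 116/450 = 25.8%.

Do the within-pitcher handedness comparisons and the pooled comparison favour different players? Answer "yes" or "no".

Within each pitcher handedness level (vs. right-handers 32.4% vs 37.3%; vs. left-handers 15.3% vs 24.0%), Martin has the higher rate every time. Pooled: 30.1% vs 25.8% — Halvorsen has the higher rate overall. The two comparisons disagree.

yes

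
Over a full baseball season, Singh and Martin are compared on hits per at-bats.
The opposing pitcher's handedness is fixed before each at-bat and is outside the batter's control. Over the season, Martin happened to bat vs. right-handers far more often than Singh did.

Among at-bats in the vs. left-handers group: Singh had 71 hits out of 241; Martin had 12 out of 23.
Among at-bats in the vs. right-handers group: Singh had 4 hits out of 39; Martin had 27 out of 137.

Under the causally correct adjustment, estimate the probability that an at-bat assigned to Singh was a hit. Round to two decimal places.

Martin is higher inside every pitcher handedness stratum but Singh is higher in aggregate. Whether to stratify depends on how pitcher handedness relates to the player.
Nothing the player does changes pitcher handedness; the imbalance is an allocation artefact. With pitcher handedness also predicting the outcome, the pooled figure is confounded, and the within-stratum comparison is the causal one.
Standardising Singh to the population pitcher handedness mix: 0.600·71/241 + 0.400·4/39 = 0.218.

0.22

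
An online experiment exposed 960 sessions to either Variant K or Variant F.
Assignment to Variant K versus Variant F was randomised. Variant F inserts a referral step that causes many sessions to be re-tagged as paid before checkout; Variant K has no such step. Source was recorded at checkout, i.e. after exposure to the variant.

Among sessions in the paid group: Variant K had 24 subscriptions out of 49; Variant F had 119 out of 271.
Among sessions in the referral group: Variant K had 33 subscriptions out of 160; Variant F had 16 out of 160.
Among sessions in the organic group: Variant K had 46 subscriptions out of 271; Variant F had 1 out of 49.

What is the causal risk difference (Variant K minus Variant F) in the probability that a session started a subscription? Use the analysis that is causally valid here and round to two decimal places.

-0.07

Traffic source is recorded after the variant and is itself shifted by it — it sits on the causal path from variant to outcome. Conditioning on a mediator would strip out part of the effect we want; the pooled comparison gives the total causal effect.
The causal difference is the pooled difference: 0.215 − 0.283 = -0.069.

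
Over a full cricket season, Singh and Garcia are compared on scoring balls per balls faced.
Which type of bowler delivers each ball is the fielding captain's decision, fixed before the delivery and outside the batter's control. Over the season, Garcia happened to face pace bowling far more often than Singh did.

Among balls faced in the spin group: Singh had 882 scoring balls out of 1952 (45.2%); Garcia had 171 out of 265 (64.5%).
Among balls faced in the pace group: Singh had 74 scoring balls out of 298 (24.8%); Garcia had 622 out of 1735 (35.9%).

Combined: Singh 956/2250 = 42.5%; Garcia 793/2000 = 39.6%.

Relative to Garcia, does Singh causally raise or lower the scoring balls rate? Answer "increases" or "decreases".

Bowling type differs across players for reasons unrelated to any effect of the player itself, and it separately predicts the outcome — a classic confounder. We must compare within bowling type levels.
Within each level — spin: 45.2% vs 64.5%; pace: 24.8% vs 35.9% — Garcia is higher every time.

decreases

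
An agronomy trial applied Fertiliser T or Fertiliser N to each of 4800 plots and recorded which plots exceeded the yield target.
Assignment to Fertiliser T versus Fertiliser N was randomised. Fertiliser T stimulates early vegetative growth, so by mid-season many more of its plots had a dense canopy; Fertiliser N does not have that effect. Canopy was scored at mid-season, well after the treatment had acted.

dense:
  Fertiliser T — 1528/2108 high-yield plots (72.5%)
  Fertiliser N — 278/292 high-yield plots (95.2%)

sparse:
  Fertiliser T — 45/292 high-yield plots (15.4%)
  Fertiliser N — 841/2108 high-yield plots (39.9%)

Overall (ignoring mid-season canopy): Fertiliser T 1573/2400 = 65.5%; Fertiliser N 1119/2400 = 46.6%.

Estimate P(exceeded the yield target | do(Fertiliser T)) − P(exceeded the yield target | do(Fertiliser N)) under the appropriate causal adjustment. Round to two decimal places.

Within every mid-season canopy level Fertiliser N has the higher rate, yet pooled Fertiliser T does — Simpson's reversal.
Because the fertiliser influences mid-season canopy, mid-season canopy is a post-treatment mediator, not a confounder. Stratifying on it would bias the estimate; the causal effect is the crude pooled difference.
The causal difference is the pooled difference: 0.655 − 0.466 = +0.189.

+0.19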